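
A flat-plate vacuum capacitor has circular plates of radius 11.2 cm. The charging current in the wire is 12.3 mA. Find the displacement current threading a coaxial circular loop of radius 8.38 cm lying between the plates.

Between the plates the displacement current equals the wire current: I_d = 12.3 mA = 0.0123 A.
Since J_d is uniform, the enclosed fraction is (r/R)² = 0.5598, giving I_d,enc = 6.89×10^-3 A.

6.89×10^-3 A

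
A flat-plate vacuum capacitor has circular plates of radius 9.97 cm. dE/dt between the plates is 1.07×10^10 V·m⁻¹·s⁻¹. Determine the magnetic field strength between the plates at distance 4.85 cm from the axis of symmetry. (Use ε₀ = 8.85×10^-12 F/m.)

2.89×10^-9 T

I_d = ε₀ dΦ_E/dt = ε₀ πR² (dE/dt) = (8.85×10^-12)(0.03123)(1.07×10^10) = 2.957×10^-3 A through the full plate area.
An Ampèrian loop of radius r encloses a fraction (r/R)² of I_d. Then B·2πr = μ₀ I_d (r/R)², giving B = μ₀ I_d r/(2πR²) = 2.89×10^-9 T.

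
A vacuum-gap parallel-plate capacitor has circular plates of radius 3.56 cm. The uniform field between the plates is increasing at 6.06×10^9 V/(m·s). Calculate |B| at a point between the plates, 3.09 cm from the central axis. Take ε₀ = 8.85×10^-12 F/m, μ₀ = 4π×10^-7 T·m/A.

Through the whole plate area (πR² = 3.982×10^-3 m²), I_d = ε₀ πR² dE/dt = 2.136×10^-4 A.
For r < R the Ampère–Maxwell law gives B(2πr) = μ₀ I_d (r²/R²), so B = μ₀ I_d r/(2πR²) = (4π×10^-7)(2.136×10^-4)(0.0309)/(2π·0.0356²) = 1.04×10^-9 T.

1.04×10^-9 T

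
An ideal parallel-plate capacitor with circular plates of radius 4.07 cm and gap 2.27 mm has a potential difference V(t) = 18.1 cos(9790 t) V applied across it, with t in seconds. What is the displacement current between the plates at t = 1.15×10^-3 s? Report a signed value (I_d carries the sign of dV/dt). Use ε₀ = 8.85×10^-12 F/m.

dE/dt = (V₀ω/d)·−sin(ωt) with ωt = 11.2585 rad: (18.1)(9790)(0.9656)/(2.27×10^-3) = 7.538×10^7 V/(m·s).
I_d = ε₀ A dE/dt = (8.85×10^-12)(5.204×10^-3)(7.538×10^7) = 3.47×10^-6 A.

3.47×10^-6 A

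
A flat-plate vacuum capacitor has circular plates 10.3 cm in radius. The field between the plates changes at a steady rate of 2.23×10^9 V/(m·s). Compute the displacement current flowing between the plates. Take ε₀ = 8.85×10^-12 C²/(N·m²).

With a uniform field, Φ_E = EA, so I_d = ε₀ A dE/dt = 6.58×10^-4 A.

6.58×10^-4 A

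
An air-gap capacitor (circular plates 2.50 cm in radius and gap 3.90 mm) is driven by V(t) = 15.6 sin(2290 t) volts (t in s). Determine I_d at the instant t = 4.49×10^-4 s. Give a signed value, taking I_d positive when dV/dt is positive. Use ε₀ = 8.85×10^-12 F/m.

dE/dt = (V₀ω/d)·cos(ωt) with ωt = 1.02821 rad: (15.6)(2290)(0.5164)/(3.90×10^-3) = 4.730×10^6 V/(m·s).
I_d = ε₀ A dE/dt = (8.85×10^-12)(1.963×10^-3)(4.730×10^6) = 8.22×10^-8 A.

8.22×10^-8 A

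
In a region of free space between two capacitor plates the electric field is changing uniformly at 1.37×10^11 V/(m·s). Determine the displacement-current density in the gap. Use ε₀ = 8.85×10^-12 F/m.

1.21 A/m²

J_d = ε₀ ∂E/∂t, so J_d = 1.21 A/m².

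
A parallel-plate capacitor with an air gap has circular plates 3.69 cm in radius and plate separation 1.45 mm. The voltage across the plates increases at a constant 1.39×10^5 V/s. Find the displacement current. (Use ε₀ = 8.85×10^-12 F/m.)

3.63×10^-6 A

E = V/d so dE/dt = (dV/dt)/d = 9.586×10^7 V/(m·s), and I_d = ε₀ A dE/dt = (8.85×10^-12)(4.278×10^-3)(9.586×10^7) = 3.63×10^-6 A.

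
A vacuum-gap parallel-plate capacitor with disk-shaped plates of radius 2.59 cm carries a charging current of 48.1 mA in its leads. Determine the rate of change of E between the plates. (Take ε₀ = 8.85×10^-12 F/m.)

2.58×10^12 V/(m·s)

By continuity, I_d in the gap equals the 48.1 mA flowing in the wire.
Since I_d = ε₀ A dE/dt, dE/dt = I_d/(ε₀A) = (0.0481)/((8.85×10^-12)(2.107×10^-3)) = 2.58×10^12 V/(m·s).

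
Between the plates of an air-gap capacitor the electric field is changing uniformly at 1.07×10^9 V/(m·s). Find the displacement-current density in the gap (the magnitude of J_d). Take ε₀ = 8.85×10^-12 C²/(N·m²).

9.47×10^-3 A/m²

The displacement-current density is ε₀ ∂E/∂t = (8.85×10^-12)(1.07×10^9) = 9.47×10^-3 A/m².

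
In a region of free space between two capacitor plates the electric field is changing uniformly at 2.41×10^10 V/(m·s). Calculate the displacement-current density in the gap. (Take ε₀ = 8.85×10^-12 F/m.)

0.213 A/m²

J_d = ε₀ ∂E/∂t, so J_d = 0.213 A/m².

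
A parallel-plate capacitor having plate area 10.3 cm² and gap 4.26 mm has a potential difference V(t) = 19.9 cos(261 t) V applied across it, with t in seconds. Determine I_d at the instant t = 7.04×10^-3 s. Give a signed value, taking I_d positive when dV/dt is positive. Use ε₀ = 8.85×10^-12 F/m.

C = ε₀A/d = (8.85×10^-12)(1.03×10^-3)/(4.26×10^-3) = 2.140×10^-12 F. dV/dt = V₀ω·−sin(ωt); at ωt = 1.83744 rad this factor is -0.9647.
I_d = C dV/dt = (2.140×10^-12)(19.9)(261)(-0.9647) = -1.07×10^-8 A.

-1.07×10^-8 A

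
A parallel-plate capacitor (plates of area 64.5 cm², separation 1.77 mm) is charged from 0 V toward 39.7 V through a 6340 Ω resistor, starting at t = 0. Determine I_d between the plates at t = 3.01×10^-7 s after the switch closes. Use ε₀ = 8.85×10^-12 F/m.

C = ε₀A/d = (8.85×10^-12)(6.45×10^-3)/(1.77×10^-3) = 3.225×10^-11 F, so τ = RC = 2.045×10^-7 s.
The conduction current is I(t) = (V₀/R) e^(−t/τ), and the displacement current between the plates equals it.
t/τ = 1.472; I_d = (39.7/6340) · e^(−1.472) = (6.262×10^-3)(0.2295) = 1.44×10^-3 A.

1.44×10^-3 A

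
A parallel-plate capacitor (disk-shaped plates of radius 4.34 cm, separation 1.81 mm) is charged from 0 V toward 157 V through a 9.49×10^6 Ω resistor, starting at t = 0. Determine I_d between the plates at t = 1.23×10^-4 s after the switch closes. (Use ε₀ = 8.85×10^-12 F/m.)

C = ε₀A/d = (8.85×10^-12)(5.917×10^-3)/(1.81×10^-3) = 2.893×10^-11 F and τ = RC = 2.745×10^-4 s. I_d in the gap equals the RC charging current.
I_d(t) = (V₀/R) e^(−t/τ) = 1.654×10^-5 · e^(−0.4481) = 1.06×10^-5 A.

1.06×10^-5 A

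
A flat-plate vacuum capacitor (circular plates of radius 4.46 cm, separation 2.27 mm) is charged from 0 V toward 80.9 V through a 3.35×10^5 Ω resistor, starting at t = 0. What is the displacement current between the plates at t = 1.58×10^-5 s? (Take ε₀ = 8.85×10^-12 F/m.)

C = ε₀A/d = (8.85×10^-12)(6.249×10^-3)/(2.27×10^-3) = 2.436×10^-11 F, so τ = RC = 8.161×10^-6 s.
The conduction current is I(t) = (V₀/R) e^(−t/τ), and the displacement current between the plates equals it.
t/τ = 1.936; I_d = (80.9/3.35×10^5) · e^(−1.936) = (2.415×10^-4)(0.1443) = 3.48×10^-5 A.

3.48×10^-5 A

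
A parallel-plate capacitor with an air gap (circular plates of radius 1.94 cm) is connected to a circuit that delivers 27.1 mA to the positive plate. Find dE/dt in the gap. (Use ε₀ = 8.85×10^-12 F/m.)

By continuity, I_d in the gap equals the 27.1 mA flowing in the wire.
Since I_d = ε₀ A dE/dt, dE/dt = I_d/(ε₀A) = (0.0271)/((8.85×10^-12)(1.182×10^-3)) = 2.59×10^12 V/(m·s).

2.59×10^12 V/(m·s)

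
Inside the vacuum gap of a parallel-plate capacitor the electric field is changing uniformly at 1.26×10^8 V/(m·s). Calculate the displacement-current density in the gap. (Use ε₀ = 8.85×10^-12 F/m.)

J_d = ε₀ ∂E/∂t, so J_d = 1.12×10^-3 A/m².

1.12×10^-3 A/m²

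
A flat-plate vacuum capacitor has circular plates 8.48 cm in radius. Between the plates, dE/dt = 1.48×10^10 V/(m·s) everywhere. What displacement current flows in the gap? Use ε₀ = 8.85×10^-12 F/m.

The displacement current is ε₀ times dΦ_E/dt = ε₀ A dE/dt = (8.85×10^-12)(0.02259)(1.48×10^10) = 2.96×10^-3 A.

2.96×10^-3 A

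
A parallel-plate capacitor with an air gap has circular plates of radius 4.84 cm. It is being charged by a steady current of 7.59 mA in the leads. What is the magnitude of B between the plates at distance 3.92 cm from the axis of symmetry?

2.54×10^-8 T

No conduction current crosses the gap, so I_d there equals the 7.59×10^-3 A in the leads.
∮B·dl = μ₀ I_d,enc with I_d,enc = I_d r²/R² = 4.979×10^-3 A; so B = μ₀ I_d,enc/(2πr) = 2.54×10^-8 T.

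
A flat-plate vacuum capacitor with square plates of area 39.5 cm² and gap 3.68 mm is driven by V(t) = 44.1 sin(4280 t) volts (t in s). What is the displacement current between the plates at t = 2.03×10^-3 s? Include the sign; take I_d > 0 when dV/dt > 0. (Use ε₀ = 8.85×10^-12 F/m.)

-1.33×10^-6 A

dV/dt = (44.1)(4280)·cos(8.6884) = -1.398×10^5 V/s.
I_d = C dV/dt with C = ε₀A/d = (8.85×10^-12)(3.95×10^-3)/(3.68×10^-3) = 9.499×10^-12 F, so I_d = (9.499×10^-12)(-1.398×10^5) = -1.33×10^-6 A.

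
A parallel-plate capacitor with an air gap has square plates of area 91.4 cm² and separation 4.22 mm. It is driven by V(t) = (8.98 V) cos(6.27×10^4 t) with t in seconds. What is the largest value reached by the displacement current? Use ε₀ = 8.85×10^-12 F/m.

1.08×10^-5 A

The displacement current equals the conduction current C dV/dt, which peaks at C V₀ ω.
With C = ε₀A/d = (8.85×10^-12)(9.14×10^-3)/(4.22×10^-3) = 1.917×10^-11 F and ω = 6.27×10^4 rad/s, I_d,max = (1.917×10^-11)(8.98)(6.27×10^4) = 1.08×10^-5 A.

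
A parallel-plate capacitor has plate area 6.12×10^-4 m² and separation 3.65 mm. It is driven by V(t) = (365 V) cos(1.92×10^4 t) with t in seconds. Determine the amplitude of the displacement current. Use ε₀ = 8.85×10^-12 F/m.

1.04×10^-5 A

(dE/dt)_max = V₀ω/d = 1.920×10^9 V/(m·s); ω = 1.92×10^4 rad/s.
I_d,max = ε₀ A (dE/dt)_max = (8.85×10^-12)(6.12×10^-4)(1.920×10^9) = 1.04×10^-5 A.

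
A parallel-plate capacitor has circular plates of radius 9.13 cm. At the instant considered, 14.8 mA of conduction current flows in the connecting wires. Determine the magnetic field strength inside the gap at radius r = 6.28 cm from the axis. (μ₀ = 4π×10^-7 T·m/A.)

No conduction current crosses the gap, so I_d there equals the 0.0148 A in the leads.
∮B·dl = μ₀ I_d,enc with I_d,enc = I_d r²/R² = 7.002×10^-3 A; so B = μ₀ I_d,enc/(2πr) = 2.23×10^-8 T.

2.23×10^-8 T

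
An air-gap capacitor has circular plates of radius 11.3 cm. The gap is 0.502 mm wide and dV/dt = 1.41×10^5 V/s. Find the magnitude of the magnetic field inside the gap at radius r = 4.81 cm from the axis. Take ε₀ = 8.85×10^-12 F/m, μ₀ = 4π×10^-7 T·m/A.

I_d = C dV/dt with C = ε₀πR²/d = 7.071×10^-10 F, so I_d = (7.071×10^-10)(1.41×10^5) = 9.970×10^-5 A.
An Ampèrian loop of radius r encloses a fraction (r/R)² of I_d. Then B·2πr = μ₀ I_d (r/R)², giving B = μ₀ I_d r/(2πR²) = 7.51×10^-11 T.

7.51×10^-11 T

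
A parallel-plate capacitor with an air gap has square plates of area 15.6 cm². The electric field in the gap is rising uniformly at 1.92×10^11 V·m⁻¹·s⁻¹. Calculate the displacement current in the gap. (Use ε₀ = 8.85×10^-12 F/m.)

I_d = ε₀ A (dE/dt) = (8.85×10^-12)(1.56×10^-3 m²)(1.92×10^11) = 2.65×10^-3 A.

2.65×10^-3 A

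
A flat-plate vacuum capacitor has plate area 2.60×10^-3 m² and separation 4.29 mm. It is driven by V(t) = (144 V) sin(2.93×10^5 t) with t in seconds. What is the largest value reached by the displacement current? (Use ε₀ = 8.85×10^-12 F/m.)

The displacement current equals the conduction current C dV/dt, which peaks at C V₀ ω.
With C = ε₀A/d = (8.85×10^-12)(2.60×10^-3)/(4.29×10^-3) = 5.364×10^-12 F and ω = 2.93×10^5 rad/s, I_d,max = (5.364×10^-12)(144)(2.93×10^5) = 2.26×10^-4 A.

2.26×10^-4 A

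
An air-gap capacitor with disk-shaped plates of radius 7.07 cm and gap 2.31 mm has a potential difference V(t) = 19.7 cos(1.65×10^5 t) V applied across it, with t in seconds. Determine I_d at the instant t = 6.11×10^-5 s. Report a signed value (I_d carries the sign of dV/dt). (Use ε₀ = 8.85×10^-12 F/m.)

C = ε₀A/d = (8.85×10^-12)(0.01570)/(2.31×10^-3) = 6.015×10^-11 F. dV/dt = V₀ω·−sin(ωt); at ωt = 10.0815 rad this factor is 0.6105.
I_d = C dV/dt = (6.015×10^-11)(19.7)(1.65×10^5)(0.6105) = 1.19×10^-4 A.

1.19×10^-4 A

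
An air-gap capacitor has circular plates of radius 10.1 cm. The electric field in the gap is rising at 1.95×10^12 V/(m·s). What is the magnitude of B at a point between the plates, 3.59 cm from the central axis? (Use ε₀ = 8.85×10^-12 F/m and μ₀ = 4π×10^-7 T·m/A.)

I_d = ε₀ dΦ_E/dt = ε₀ πR² (dE/dt) = (8.85×10^-12)(0.03205)(1.95×10^12) = 0.5531 A through the full plate area.
∮B·dl = μ₀ I_d,enc with I_d,enc = I_d r²/R² = 0.06988 A; so B = μ₀ I_d,enc/(2πr) = 3.89×10^-7 T.

3.89×10^-7 T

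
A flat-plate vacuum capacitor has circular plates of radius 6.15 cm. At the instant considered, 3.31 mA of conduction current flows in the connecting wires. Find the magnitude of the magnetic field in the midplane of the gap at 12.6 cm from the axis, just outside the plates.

Between the plates the displacement current equals the wire current: I_d = 3.31 mA = 3.31×10^-3 A.
Outside the plates the loop encloses all of I_d, so B·2πr = μ₀ I_d and B = 5.25×10^-9 T.

5.25×10^-9 T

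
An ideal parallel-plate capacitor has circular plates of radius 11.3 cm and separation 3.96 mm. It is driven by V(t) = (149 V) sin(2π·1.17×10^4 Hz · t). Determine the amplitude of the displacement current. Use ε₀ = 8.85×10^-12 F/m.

9.82×10^-4 A

The displacement current equals the conduction current C dV/dt, which peaks at C V₀ ω.
With C = ε₀A/d = (8.85×10^-12)(0.04011)/(3.96×10^-3) = 8.964×10^-11 F and ω = 2πf = 7.351×10^4 rad/s, I_d,max = (8.964×10^-11)(149)(7.351×10^4) = 9.82×10^-4 A.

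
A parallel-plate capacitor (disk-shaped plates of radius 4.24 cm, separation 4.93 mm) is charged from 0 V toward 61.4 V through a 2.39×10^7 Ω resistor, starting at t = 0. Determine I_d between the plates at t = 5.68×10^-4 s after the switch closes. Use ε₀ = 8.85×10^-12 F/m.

With C = ε₀A/d = (8.85×10^-12)(5.648×10^-3)/(4.93×10^-3) = 1.014×10^-11 F, the time constant is τ = RC = 2.423×10^-4 s, so t/τ = 2.344 and e^(−t/τ) = 0.09594.
I_d = I_cond = (V₀/R) e^(−t/τ) = (2.569×10^-6)(0.09594) = 2.46×10^-7 A.

2.46×10^-7 A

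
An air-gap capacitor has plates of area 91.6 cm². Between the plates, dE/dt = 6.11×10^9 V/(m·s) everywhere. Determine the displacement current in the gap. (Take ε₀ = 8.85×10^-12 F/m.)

The displacement current is ε₀ times dΦ_E/dt = ε₀ A dE/dt = (8.85×10^-12)(9.16×10^-3)(6.11×10^9) = 4.95×10^-4 A.

4.95×10^-4 A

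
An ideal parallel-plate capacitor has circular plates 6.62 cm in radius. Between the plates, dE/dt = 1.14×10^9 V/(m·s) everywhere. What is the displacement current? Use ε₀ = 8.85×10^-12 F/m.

The displacement current is ε₀ times dΦ_E/dt = ε₀ A dE/dt = (8.85×10^-12)(0.01377)(1.14×10^9) = 1.39×10^-4 A.

1.39×10^-4 A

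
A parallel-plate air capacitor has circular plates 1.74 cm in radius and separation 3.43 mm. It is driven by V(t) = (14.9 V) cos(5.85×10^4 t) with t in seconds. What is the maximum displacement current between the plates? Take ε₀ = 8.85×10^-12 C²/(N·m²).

(dE/dt)_max = V₀ω/d = 2.541×10^8 V/(m·s); ω = 5.85×10^4 rad/s.
I_d,max = ε₀ A (dE/dt)_max = (8.85×10^-12)(9.511×10^-4)(2.541×10^8) = 2.14×10^-6 A.

2.14×10^-6 A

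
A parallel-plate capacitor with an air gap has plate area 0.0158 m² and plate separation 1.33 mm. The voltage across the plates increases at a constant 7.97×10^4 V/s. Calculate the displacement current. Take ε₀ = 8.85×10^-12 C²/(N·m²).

8.38×10^-6 A

C = ε₀A/d = (8.85×10^-12)(0.0158)/(1.33×10^-3) = 1.051×10^-10 F.
I_d = C dV/dt = (1.051×10^-10)(7.97×10^4) = 8.38×10^-6 A.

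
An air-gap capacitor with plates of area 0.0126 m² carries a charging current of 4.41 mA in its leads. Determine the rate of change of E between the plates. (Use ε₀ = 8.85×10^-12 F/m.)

3.95×10^10 V/(m·s)

Charge continuity gives I_d = I = 4.41×10^-3 A between the plates.
Since I_d = ε₀ A dE/dt, dE/dt = I_d/(ε₀A) = (4.41×10^-3)/((8.85×10^-12)(0.0126)) = 3.95×10^10 V/(m·s).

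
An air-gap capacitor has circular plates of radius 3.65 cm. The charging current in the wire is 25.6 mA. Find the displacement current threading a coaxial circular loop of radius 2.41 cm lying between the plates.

By continuity the displacement current in the gap matches the conduction current: I_d = 0.0256 A.
Through an area πr² the displacement current is I_d·(πr²/πR²) = I_d (r/R)² = 0.0112 A.

0.0112 A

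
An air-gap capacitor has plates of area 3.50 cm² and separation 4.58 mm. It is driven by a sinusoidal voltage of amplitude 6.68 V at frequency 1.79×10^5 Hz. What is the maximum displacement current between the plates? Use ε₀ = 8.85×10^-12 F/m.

5.08×10^-6 A

C = ε₀A/d = (8.85×10^-12)(3.50×10^-4)/(4.58×10^-3) = 6.763×10^-13 F; ω = 2πf = 1.125×10^6 rad/s.
I_d = C dV/dt, so |I_d|_max = C V₀ ω = (6.763×10^-13)(6.68)(1.125×10^6) = 5.08×10^-6 A.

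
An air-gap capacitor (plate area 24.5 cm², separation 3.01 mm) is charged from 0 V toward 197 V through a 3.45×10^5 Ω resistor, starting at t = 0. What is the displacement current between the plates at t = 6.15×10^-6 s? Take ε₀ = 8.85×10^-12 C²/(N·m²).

With C = ε₀A/d = (8.85×10^-12)(2.45×10^-3)/(3.01×10^-3) = 7.203×10^-12 F, the time constant is τ = RC = 2.485×10^-6 s, so t/τ = 2.475 and e^(−t/τ) = 0.08416.
I_d = I_cond = (V₀/R) e^(−t/τ) = (5.710×10^-4)(0.08416) = 4.81×10^-5 A.

4.81×10^-5 A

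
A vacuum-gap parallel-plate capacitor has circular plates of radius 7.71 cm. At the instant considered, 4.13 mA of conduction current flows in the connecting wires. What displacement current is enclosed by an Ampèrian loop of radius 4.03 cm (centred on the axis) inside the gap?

No conduction current crosses the gap, so I_d there equals the 4.13×10^-3 A in the leads.
Since J_d is uniform, the enclosed fraction is (r/R)² = 0.2732, giving I_d,enc = 1.13×10^-3 A.

1.13×10^-3 A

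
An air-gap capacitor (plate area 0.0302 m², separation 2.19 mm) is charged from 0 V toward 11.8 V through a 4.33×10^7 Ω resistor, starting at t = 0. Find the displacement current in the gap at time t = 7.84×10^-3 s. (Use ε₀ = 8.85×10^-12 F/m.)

With C = ε₀A/d = (8.85×10^-12)(0.0302)/(2.19×10^-3) = 1.220×10^-10 F, the time constant is τ = RC = 5.283×10^-3 s, so t/τ = 1.484 and e^(−t/τ) = 0.2267.
I_d = I_cond = (V₀/R) e^(−t/τ) = (2.725×10^-7)(0.2267) = 6.18×10^-8 A.

6.18×10^-8 A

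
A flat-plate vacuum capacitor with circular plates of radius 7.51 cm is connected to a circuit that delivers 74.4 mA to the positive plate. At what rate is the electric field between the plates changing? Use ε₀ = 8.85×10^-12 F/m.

Charge continuity gives I_d = I = 0.0744 A between the plates.
Inverting I_d = ε₀ A dE/dt gives dE/dt = 0.0744 / (8.85×10^-12 · 0.01772) = 4.74×10^11 V/(m·s).

4.74×10^11 V/(m·s)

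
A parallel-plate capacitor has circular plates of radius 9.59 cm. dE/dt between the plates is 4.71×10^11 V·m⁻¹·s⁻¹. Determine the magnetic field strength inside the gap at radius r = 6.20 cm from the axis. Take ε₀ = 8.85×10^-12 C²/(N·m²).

Through the whole plate area (πR² = 0.02889 m²), I_d = ε₀ πR² dE/dt = 0.1204 A.
For r < R the Ampère–Maxwell law gives B(2πr) = μ₀ I_d (r²/R²), so B = μ₀ I_d r/(2πR²) = (4π×10^-7)(0.1204)(0.0620)/(2π·0.0959²) = 1.62×10^-7 T.

1.62×10^-7 T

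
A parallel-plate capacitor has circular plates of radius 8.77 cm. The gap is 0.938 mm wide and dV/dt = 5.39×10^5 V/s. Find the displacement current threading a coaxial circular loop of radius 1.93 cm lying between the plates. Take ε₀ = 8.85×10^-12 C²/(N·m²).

5.95×10^-6 A

With E = V/d, dE/dt = 5.746×10^8 V/(m·s) and πR² = 0.02416 m², giving I_d = ε₀ πR² dE/dt = 1.229×10^-4 A.
Since J_d is uniform, the enclosed fraction is (r/R)² = 0.04843, giving I_d,enc = 5.95×10^-6 A.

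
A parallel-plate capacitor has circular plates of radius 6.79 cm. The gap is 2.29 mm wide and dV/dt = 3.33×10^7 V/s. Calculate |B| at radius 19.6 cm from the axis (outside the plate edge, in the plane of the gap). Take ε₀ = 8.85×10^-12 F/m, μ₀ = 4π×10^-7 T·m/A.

1.90×10^-9 T

dE/dt = (dV/dt)/d = 1.454×10^10 V/(m·s); I_d = ε₀(πR²)(dE/dt) = (8.85×10^-12)(0.01448)(1.454×10^10) = 1.863×10^-3 A.
For r ≥ R the full I_d is enclosed: B = μ₀ I_d/(2πr) = (4π×10^-7)(1.863×10^-3)/(2π·0.196) = 1.90×10^-9 T.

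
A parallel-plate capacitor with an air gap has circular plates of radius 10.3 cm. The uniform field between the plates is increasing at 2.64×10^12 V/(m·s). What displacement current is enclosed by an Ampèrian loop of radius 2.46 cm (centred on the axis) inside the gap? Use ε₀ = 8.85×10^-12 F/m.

Total displacement current: I_d = ε₀(πR²)(dE/dt) = (8.85×10^-12)(0.03333)(2.64×10^12) = 0.7787 A.
Since J_d is uniform, the enclosed fraction is (r/R)² = 0.05704, giving I_d,enc = 0.0444 A.

0.0444 A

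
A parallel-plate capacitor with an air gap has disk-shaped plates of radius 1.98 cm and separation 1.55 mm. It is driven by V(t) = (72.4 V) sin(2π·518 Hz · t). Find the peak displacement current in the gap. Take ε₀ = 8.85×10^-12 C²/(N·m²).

1.66×10^-6 A

(dE/dt)_max = V₀ω/d = 1.520×10^8 V/(m·s); ω = 2πf = 3255 rad/s.
I_d,max = ε₀ A (dE/dt)_max = (8.85×10^-12)(1.232×10^-3)(1.520×10^8) = 1.66×10^-6 A.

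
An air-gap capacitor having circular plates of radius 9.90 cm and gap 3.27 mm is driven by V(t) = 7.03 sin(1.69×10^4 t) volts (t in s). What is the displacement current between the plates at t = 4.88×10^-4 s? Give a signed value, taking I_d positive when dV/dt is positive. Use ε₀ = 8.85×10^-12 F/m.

C = ε₀A/d = (8.85×10^-12)(0.03079)/(3.27×10^-3) = 8.333×10^-11 F. dV/dt = V₀ω·cos(ωt); at ωt = 8.2472 rad this factor is -0.3832.
I_d = C dV/dt = (8.333×10^-11)(7.03)(1.69×10^4)(-0.3832) = -3.79×10^-6 A.

-3.79×10^-6 A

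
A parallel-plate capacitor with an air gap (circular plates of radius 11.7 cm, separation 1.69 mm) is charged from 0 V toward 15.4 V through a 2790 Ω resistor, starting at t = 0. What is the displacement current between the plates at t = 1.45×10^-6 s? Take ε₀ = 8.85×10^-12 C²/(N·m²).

With C = ε₀A/d = (8.85×10^-12)(0.04301)/(1.69×10^-3) = 2.252×10^-10 F, the time constant is τ = RC = 6.283×10^-7 s, so t/τ = 2.308 and e^(−t/τ) = 0.09946.
I_d = I_cond = (V₀/R) e^(−t/τ) = (5.520×10^-3)(0.09946) = 5.49×10^-4 A.

5.49×10^-4 A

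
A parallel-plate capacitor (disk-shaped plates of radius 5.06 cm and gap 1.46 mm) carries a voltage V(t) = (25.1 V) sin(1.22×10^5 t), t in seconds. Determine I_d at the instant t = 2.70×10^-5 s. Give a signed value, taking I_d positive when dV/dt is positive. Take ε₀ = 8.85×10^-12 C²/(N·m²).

-1.48×10^-4 A

dE/dt = (V₀ω/d)·cos(ωt) with ωt = 3.294 rad: (25.1)(1.22×10^5)(-0.9884)/(1.46×10^-3) = -2.073×10^9 V/(m·s).
I_d = ε₀ A dE/dt = (8.85×10^-12)(8.044×10^-3)(-2.073×10^9) = -1.48×10^-4 A.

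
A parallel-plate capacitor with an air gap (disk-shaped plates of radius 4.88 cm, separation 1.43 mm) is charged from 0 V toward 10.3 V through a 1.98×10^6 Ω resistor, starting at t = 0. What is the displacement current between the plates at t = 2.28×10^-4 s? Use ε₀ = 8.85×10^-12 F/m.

With C = ε₀A/d = (8.85×10^-12)(7.482×10^-3)/(1.43×10^-3) = 4.630×10^-11 F, the time constant is τ = RC = 9.167×10^-5 s, so t/τ = 2.487 and e^(−t/τ) = 0.08316.
I_d = I_cond = (V₀/R) e^(−t/τ) = (5.202×10^-6)(0.08316) = 4.33×10^-7 A.

4.33×10^-7 A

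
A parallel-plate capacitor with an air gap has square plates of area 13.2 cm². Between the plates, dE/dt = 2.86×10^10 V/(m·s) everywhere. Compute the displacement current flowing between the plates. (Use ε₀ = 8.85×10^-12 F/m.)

3.34×10^-4 A

With a uniform field, Φ_E = EA, so I_d = ε₀ A dE/dt = 3.34×10^-4 A.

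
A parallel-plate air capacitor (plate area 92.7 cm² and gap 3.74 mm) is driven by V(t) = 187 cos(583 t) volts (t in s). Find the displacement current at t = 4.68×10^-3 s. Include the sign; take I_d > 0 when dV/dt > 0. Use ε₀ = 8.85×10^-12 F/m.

-9.60×10^-7 A

C = ε₀A/d = (8.85×10^-12)(9.27×10^-3)/(3.74×10^-3) = 2.194×10^-11 F. dV/dt = V₀ω·−sin(ωt); at ωt = 2.72844 rad this factor is -0.4015.
I_d = C dV/dt = (2.194×10^-11)(187)(583)(-0.4015) = -9.60×10^-7 A.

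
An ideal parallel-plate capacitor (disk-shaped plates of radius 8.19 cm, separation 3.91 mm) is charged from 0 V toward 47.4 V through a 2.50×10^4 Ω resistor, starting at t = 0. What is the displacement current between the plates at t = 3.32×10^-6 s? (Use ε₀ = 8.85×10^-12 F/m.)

1.17×10^-4 A

With C = ε₀A/d = (8.85×10^-12)(0.02107)/(3.91×10^-3) = 4.769×10^-11 F, the time constant is τ = RC = 1.192×10^-6 s, so t/τ = 2.785 and e^(−t/τ) = 0.06173.
I_d = I_cond = (V₀/R) e^(−t/τ) = (1.896×10^-3)(0.06173) = 1.17×10^-4 A.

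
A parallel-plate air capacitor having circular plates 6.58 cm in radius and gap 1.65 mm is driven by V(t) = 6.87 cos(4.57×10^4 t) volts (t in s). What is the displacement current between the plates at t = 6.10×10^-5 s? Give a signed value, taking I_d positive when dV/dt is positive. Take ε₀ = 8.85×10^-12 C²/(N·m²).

-7.94×10^-6 A

dE/dt = (V₀ω/d)·−sin(ωt) with ωt = 2.7877 rad: (6.87)(4.57×10^4)(-0.3466)/(1.65×10^-3) = -6.595×10^7 V/(m·s).
I_d = ε₀ A dE/dt = (8.85×10^-12)(0.01360)(-6.595×10^7) = -7.94×10^-6 A.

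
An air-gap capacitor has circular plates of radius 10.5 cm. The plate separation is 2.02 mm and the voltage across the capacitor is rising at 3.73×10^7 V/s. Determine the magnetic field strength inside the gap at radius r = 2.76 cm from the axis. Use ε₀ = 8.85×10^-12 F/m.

I_d = C dV/dt with C = ε₀πR²/d = 1.518×10^-10 F, so I_d = (1.518×10^-10)(3.73×10^7) = 5.662×10^-3 A.
An Ampèrian loop of radius r encloses a fraction (r/R)² of I_d. Then B·2πr = μ₀ I_d (r/R)², giving B = μ₀ I_d r/(2πR²) = 2.83×10^-9 T.

2.83×10^-9 T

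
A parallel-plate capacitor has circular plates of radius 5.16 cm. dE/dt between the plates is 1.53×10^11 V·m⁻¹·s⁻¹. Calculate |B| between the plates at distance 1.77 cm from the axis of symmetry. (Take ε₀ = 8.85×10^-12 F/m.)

I_d = ε₀ dΦ_E/dt = ε₀ πR² (dE/dt) = (8.85×10^-12)(8.365×10^-3)(1.53×10^11) = 0.01133 A through the full plate area.
∮B·dl = μ₀ I_d,enc with I_d,enc = I_d r²/R² = 1.333×10^-3 A; so B = μ₀ I_d,enc/(2πr) = 1.51×10^-8 T.

1.51×10^-8 T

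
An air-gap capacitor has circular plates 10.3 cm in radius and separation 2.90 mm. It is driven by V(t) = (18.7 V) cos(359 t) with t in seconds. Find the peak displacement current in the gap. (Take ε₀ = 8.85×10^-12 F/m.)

(dE/dt)_max = V₀ω/d = 2.315×10^6 V/(m·s); ω = 359 rad/s.
I_d,max = ε₀ A (dE/dt)_max = (8.85×10^-12)(0.03333)(2.315×10^6) = 6.83×10^-7 A.

6.83×10^-7 A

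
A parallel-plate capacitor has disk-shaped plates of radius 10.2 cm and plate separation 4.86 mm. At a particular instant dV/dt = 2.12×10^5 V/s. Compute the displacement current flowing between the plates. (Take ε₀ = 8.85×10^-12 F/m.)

E = V/d so dE/dt = (dV/dt)/d = 4.362×10^7 V/(m·s), and I_d = ε₀ A dE/dt = (8.85×10^-12)(0.03269)(4.362×10^7) = 1.26×10^-5 A.

1.26×10^-5 A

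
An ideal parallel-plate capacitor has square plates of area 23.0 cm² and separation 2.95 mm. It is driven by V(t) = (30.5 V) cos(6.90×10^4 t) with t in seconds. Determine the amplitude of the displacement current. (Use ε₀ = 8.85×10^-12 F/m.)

1.45×10^-5 A

(dE/dt)_max = V₀ω/d = 7.134×10^8 V/(m·s); ω = 6.90×10^4 rad/s.
I_d,max = ε₀ A (dE/dt)_max = (8.85×10^-12)(2.30×10^-3)(7.134×10^8) = 1.45×10^-5 A.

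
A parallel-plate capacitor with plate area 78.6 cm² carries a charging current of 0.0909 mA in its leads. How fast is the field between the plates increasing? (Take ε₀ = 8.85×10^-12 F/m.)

1.31×10^9 V/(m·s)

The displacement current between the plates equals the conduction current, I_d = 0.0909 mA.
Inverting I_d = ε₀ A dE/dt gives dE/dt = 9.09×10^-5 / (8.85×10^-12 · 7.86×10^-3) = 1.31×10^9 V/(m·s).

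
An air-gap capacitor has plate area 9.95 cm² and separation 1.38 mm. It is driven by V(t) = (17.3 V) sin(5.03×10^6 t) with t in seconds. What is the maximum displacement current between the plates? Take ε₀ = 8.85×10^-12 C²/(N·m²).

5.55×10^-4 A

(dE/dt)_max = V₀ω/d = 6.306×10^10 V/(m·s); ω = 5.03×10^6 rad/s.
I_d,max = ε₀ A (dE/dt)_max = (8.85×10^-12)(9.95×10^-4)(6.306×10^10) = 5.55×10^-4 A.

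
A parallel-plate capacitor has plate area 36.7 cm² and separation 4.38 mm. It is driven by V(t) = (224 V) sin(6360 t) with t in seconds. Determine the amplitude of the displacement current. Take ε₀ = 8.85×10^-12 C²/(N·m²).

C = ε₀A/d = (8.85×10^-12)(3.67×10^-3)/(4.38×10^-3) = 7.415×10^-12 F; ω = 6360 rad/s.
I_d = C dV/dt, so |I_d|_max = C V₀ ω = (7.415×10^-12)(224)(6360) = 1.06×10^-5 A.

1.06×10^-5 A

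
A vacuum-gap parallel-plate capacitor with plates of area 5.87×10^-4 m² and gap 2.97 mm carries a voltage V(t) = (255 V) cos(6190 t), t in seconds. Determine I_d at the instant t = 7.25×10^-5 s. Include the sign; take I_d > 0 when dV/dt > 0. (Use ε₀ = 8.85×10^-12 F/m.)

dV/dt = (255)(6190)·−sin(0.448775) = -6.848×10^5 V/s.
I_d = C dV/dt with C = ε₀A/d = (8.85×10^-12)(5.87×10^-4)/(2.97×10^-3) = 1.749×10^-12 F, so I_d = (1.749×10^-12)(-6.848×10^5) = -1.20×10^-6 A.

-1.20×10^-6 A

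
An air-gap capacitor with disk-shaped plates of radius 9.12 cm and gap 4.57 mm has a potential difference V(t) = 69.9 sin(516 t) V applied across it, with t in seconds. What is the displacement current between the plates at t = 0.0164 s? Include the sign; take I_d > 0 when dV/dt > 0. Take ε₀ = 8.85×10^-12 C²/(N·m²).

C = ε₀A/d = (8.85×10^-12)(0.02613)/(4.57×10^-3) = 5.060×10^-11 F. dV/dt = V₀ω·cos(ωt); at ωt = 8.4624 rad this factor is -0.5716.
I_d = C dV/dt = (5.060×10^-11)(69.9)(516)(-0.5716) = -1.04×10^-6 A.

-1.04×10^-6 A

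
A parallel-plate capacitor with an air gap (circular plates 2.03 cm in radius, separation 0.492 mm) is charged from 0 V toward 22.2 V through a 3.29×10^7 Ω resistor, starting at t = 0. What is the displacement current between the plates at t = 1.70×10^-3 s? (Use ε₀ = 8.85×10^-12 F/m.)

7.34×10^-8 A

C = ε₀A/d = (8.85×10^-12)(1.295×10^-3)/(4.92×10^-4) = 2.329×10^-11 F and τ = RC = 7.662×10^-4 s. I_d in the gap equals the RC charging current.
I_d(t) = (V₀/R) e^(−t/τ) = 6.748×10^-7 · e^(−2.219) = 7.34×10^-8 A.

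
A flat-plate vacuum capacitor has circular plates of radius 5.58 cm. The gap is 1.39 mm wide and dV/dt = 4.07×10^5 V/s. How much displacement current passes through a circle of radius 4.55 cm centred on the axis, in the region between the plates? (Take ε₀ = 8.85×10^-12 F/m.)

1.69×10^-5 A

dE/dt = (dV/dt)/d = 2.928×10^8 V/(m·s); I_d = ε₀(πR²)(dE/dt) = (8.85×10^-12)(9.782×10^-3)(2.928×10^8) = 2.535×10^-5 A.
Since J_d is uniform, the enclosed fraction is (r/R)² = 0.6649, giving I_d,enc = 1.69×10^-5 A.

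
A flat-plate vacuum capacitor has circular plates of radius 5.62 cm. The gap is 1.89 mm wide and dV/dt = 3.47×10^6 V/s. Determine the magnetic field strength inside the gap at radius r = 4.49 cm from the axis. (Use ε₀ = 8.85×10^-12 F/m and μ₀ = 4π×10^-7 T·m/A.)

4.58×10^-10 T

dE/dt = (dV/dt)/d = 1.836×10^9 V/(m·s); I_d = ε₀(πR²)(dE/dt) = (8.85×10^-12)(9.923×10^-3)(1.836×10^9) = 1.612×10^-4 A.
∮B·dl = μ₀ I_d,enc with I_d,enc = I_d r²/R² = 1.029×10^-4 A; so B = μ₀ I_d,enc/(2πr) = 4.58×10^-10 T.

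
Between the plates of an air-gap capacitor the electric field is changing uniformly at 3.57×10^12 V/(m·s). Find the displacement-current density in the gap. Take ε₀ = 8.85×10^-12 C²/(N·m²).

31.6 A/m²

J_d = ε₀ ∂E/∂t, so J_d = 31.6 A/m².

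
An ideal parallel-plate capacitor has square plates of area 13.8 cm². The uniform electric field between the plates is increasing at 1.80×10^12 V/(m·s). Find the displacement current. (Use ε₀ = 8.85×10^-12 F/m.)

0.0220 A

I_d = ε₀ A (dE/dt) = (8.85×10^-12)(1.38×10^-3 m²)(1.80×10^12) = 0.0220 A.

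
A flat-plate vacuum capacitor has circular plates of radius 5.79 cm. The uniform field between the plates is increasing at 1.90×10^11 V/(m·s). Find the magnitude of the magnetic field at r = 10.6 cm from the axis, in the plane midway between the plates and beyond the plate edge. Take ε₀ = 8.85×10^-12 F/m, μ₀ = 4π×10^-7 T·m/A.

3.34×10^-8 T

I_d = ε₀ dΦ_E/dt = ε₀ πR² (dE/dt) = (8.85×10^-12)(0.01053)(1.90×10^11) = 0.01771 A through the full plate area.
Outside the plates the loop encloses all of I_d, so B·2πr = μ₀ I_d and B = 3.34×10^-8 T.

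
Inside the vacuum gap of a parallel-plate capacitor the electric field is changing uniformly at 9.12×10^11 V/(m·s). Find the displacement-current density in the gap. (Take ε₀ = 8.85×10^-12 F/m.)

The displacement-current density is ε₀ ∂E/∂t = (8.85×10^-12)(9.12×10^11) = 8.07 A/m².

8.07 A/m²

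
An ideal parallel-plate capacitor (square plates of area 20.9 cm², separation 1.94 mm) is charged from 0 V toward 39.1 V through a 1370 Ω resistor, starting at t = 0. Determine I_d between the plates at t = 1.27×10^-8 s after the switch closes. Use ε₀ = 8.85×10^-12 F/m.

With C = ε₀A/d = (8.85×10^-12)(2.09×10^-3)/(1.94×10^-3) = 9.534×10^-12 F, the time constant is τ = RC = 1.306×10^-8 s, so t/τ = 0.9724 and e^(−t/τ) = 0.3782.
I_d = I_cond = (V₀/R) e^(−t/τ) = (0.02854)(0.3782) = 0.0108 A.

0.0108 A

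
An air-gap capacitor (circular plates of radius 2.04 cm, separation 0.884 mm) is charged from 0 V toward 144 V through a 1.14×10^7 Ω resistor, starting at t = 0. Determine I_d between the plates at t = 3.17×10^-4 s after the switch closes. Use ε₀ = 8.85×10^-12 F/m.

With C = ε₀A/d = (8.85×10^-12)(1.307×10^-3)/(8.84×10^-4) = 1.308×10^-11 F, the time constant is τ = RC = 1.491×10^-4 s, so t/τ = 2.126 and e^(−t/τ) = 0.1193.
I_d = I_cond = (V₀/R) e^(−t/τ) = (1.263×10^-5)(0.1193) = 1.51×10^-6 A.

1.51×10^-6 A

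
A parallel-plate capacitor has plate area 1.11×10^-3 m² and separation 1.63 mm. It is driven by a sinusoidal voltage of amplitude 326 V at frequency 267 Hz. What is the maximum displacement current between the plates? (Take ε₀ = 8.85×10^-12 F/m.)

The displacement current equals the conduction current C dV/dt, which peaks at C V₀ ω.
With C = ε₀A/d = (8.85×10^-12)(1.11×10^-3)/(1.63×10^-3) = 6.027×10^-12 F and ω = 2πf = 1678 rad/s, I_d,max = (6.027×10^-12)(326)(1678) = 3.30×10^-6 A.

3.30×10^-6 A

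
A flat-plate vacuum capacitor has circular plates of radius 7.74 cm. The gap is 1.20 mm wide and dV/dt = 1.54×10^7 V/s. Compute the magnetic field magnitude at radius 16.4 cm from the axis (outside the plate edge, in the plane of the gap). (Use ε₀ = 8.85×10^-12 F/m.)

dE/dt = (dV/dt)/d = 1.283×10^10 V/(m·s); I_d = ε₀(πR²)(dE/dt) = (8.85×10^-12)(0.01882)(1.283×10^10) = 2.137×10^-3 A.
With r > R the enclosed displacement current is the full I_d; B = μ₀ I_d / (2πr) = 2.61×10^-9 T.

2.61×10^-9 T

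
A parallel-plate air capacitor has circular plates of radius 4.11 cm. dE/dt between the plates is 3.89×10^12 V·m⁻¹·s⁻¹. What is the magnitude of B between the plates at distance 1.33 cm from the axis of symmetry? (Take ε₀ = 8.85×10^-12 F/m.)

Total displacement current: I_d = ε₀(πR²)(dE/dt) = (8.85×10^-12)(5.307×10^-3)(3.89×10^12) = 0.1827 A.
An Ampèrian loop of radius r encloses a fraction (r/R)² of I_d. Then B·2πr = μ₀ I_d (r/R)², giving B = μ₀ I_d r/(2πR²) = 2.88×10^-7 T.

2.88×10^-7 T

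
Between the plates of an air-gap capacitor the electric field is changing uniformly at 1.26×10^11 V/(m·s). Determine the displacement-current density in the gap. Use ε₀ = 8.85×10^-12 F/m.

J_d = ε₀ ∂E/∂t, so J_d = 1.12 A/m².

1.12 A/m²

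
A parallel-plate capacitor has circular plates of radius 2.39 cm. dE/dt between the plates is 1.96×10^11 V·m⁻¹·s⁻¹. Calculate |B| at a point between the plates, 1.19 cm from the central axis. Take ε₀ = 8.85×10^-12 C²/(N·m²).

1.30×10^-8 T

Through the whole plate area (πR² = 1.795×10^-3 m²), I_d = ε₀ πR² dE/dt = 3.114×10^-3 A.
∮B·dl = μ₀ I_d,enc with I_d,enc = I_d r²/R² = 7.720×10^-4 A; so B = μ₀ I_d,enc/(2πr) = 1.30×10^-8 T.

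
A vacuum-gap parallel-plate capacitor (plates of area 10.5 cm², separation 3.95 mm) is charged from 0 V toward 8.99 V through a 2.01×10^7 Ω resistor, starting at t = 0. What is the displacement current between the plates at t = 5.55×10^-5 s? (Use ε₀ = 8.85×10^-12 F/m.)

1.38×10^-7 A

C = ε₀A/d = (8.85×10^-12)(1.05×10^-3)/(3.95×10^-3) = 2.353×10^-12 F and τ = RC = 4.730×10^-5 s. I_d in the gap equals the RC charging current.
I_d(t) = (V₀/R) e^(−t/τ) = 4.473×10^-7 · e^(−1.173) = 1.38×10^-7 A.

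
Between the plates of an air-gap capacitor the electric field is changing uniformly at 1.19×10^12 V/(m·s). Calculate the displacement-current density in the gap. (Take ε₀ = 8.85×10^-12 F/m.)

10.5 A/m²

J_d = ε₀ ∂E/∂t, so J_d = 10.5 A/m².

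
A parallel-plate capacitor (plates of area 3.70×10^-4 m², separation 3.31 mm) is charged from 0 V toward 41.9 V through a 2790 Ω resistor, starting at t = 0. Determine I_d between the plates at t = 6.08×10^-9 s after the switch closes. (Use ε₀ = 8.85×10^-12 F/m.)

C = ε₀A/d = (8.85×10^-12)(3.70×10^-4)/(3.31×10^-3) = 9.893×10^-13 F and τ = RC = 2.760×10^-9 s. I_d in the gap equals the RC charging current.
I_d(t) = (V₀/R) e^(−t/τ) = 0.01502 · e^(−2.203) = 1.66×10^-3 A.

1.66×10^-3 A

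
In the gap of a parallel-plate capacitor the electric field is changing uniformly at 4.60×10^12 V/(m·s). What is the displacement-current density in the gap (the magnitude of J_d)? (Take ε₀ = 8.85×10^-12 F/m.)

40.7 A/m²

J_d = ε₀ ∂E/∂t, so J_d = 40.7 A/m².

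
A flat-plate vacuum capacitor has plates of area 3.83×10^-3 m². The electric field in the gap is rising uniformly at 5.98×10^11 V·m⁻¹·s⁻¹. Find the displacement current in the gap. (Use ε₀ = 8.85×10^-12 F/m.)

0.0203 A

I_d = ε₀ A (dE/dt) = (8.85×10^-12)(3.83×10^-3 m²)(5.98×10^11) = 0.0203 A.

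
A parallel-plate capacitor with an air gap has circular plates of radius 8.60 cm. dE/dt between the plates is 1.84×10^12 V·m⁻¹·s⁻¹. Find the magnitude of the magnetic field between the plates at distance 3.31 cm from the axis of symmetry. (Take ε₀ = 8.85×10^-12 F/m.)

3.39×10^-7 T

Total displacement current: I_d = ε₀(πR²)(dE/dt) = (8.85×10^-12)(0.02324)(1.84×10^12) = 0.3784 A.
An Ampèrian loop of radius r encloses a fraction (r/R)² of I_d. Then B·2πr = μ₀ I_d (r/R)², giving B = μ₀ I_d r/(2πR²) = 3.39×10^-7 T.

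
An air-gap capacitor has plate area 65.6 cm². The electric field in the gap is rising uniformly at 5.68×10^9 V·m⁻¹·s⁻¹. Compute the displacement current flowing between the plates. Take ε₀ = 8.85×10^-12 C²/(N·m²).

3.30×10^-4 A

The displacement current is ε₀ times dΦ_E/dt = ε₀ A dE/dt = (8.85×10^-12)(6.56×10^-3)(5.68×10^9) = 3.30×10^-4 A.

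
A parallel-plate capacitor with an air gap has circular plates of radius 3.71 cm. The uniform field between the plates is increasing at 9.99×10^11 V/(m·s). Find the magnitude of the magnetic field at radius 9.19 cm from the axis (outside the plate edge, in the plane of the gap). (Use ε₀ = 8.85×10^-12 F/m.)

I_d = ε₀ dΦ_E/dt = ε₀ πR² (dE/dt) = (8.85×10^-12)(4.324×10^-3)(9.99×10^11) = 0.03823 A through the full plate area.
Outside the plates the loop encloses all of I_d, so B·2πr = μ₀ I_d and B = 8.32×10^-8 T.

8.32×10^-8 T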